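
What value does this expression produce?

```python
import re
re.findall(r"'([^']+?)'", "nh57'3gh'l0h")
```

Scanning left to right: at [4:9] match "'3gh'", group 1 = '3gh'.
With a single group, `findall` returns only what that group captured — 1 item.

['3gh']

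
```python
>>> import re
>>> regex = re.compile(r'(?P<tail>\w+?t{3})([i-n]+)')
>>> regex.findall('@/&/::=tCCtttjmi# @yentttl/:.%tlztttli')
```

[('tCCttt', 'jmi'), ('yenttt', 'l'), ('tlzttt', 'li')]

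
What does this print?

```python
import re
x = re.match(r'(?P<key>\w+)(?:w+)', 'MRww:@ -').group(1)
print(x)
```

This matches one or more of a word character (captured as 'key'); then one or more of a literal 'w' (non-capturing group).
`re.match` only tries the pattern at the start of the string.
The match spans [0:4] → 'MRww'.
Captured: group 1 = 'MRw'.

MRw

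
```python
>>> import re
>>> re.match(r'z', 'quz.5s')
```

None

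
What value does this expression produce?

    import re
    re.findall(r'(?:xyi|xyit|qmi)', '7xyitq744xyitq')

['xyi', 'xyi']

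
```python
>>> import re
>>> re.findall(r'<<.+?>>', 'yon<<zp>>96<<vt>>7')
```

['<<zp>>', '<<vt>>']

The `?` after the quantifier makes it lazy — it takes as little as possible before letting the rest of the pattern try.
Walking the string: at [3:9] → '<<zp>>'; at [11:17] → '<<vt>>'.
`findall` yields the raw match text (2 of them) because the pattern has no groups.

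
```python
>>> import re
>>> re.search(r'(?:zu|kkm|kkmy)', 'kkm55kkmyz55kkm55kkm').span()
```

(0, 3)

`re.search` scans for the first position where the pattern succeeds.
The match spans [0:3] → 'kkm'.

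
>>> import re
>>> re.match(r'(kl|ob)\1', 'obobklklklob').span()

`re.match` only tries the pattern at the start of the string.
The match spans [0:4] → 'obob'.

(0, 4)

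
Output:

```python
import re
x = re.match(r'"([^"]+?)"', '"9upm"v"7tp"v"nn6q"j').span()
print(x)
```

(0, 6)

With `match`, the pattern is implicitly anchored at the beginning.
The match spans [0:6] → '"9upm"'.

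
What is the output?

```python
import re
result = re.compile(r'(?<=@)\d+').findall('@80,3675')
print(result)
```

['80']

Because the assertion is zero-width, the text it checks is not consumed and won't appear in the result.
Walking the string: at [1:3] → '80'.
`findall` yields the raw match text (1 of them) because the pattern has no groups.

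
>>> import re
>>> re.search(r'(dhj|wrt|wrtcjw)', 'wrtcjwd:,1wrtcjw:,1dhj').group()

'wrt'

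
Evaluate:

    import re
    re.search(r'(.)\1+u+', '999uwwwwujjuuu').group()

'999u'

After group 1 captures some text, `\1` only succeeds where that same text appears again.
`search` walks the string left to right and returns the first match it finds.
The match spans [0:4] → '999u'.
Captured: group 1 = '9'.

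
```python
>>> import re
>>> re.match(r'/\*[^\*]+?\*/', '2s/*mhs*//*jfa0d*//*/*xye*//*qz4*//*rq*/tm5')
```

`match` is anchored at position 0; if the pattern doesn't fit there, it returns None.
Here the pattern fails at index 0, so the call returns None.

None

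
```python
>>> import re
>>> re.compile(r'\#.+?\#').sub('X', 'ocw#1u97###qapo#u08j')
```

Lazy quantifiers expand one character at a time until the remainder of the pattern can match.
Matches: at [3:9] → '#1u97#'; at [9:16] → '##qapo#'.
`sub` substitutes 'X' at each match site.

'ocwXXu08j'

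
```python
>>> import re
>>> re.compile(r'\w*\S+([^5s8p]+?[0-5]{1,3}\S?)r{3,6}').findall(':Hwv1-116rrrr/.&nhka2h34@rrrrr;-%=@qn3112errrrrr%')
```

The pattern matches zero or more of a word character; then one or more of a non-whitespace character; then one or more of any character except [5s8p] (lazy), then 1 to 3 of a character in [0-5], then optionally a non-whitespace character (captured); then 3 to 6 of a literal 'r'.
One capturing group, so `findall` returns just the captured substring from the one match — 1 in all.

['12e']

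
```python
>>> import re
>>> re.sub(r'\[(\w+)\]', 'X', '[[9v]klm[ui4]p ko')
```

Every occurrence is swapped for 'X'.

'[XklmXp ko'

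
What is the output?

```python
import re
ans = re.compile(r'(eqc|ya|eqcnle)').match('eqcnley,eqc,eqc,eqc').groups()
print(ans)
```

The match spans [0:3] → 'eqc'.
Captured: group 1 = 'eqc'.

('eqc',)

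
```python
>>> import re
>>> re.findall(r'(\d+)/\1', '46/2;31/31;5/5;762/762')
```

After group 1 captures some text, `\1` only succeeds where that same text appears again.
Because there's exactly one group, `findall` drops the full match and keeps group 1 from each hit.

['31', '5', '762']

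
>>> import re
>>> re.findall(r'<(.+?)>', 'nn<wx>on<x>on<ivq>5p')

Scanning left to right: at [2:6] match '<wx>', group 1 = 'wx'; at [8:11] match '<x>', group 1 = 'x'; at [13:18] match '<ivq>', group 1 = 'ivq'.
Because there's exactly one group, `findall` drops the full match and keeps group 1 from each hit.

['wx', 'x', 'ivq']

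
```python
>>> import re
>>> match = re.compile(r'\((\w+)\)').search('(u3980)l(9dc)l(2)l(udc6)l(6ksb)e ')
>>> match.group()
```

Unlike `match`, `search` isn't anchored — it looks for the pattern anywhere in the string.
The match spans [0:7] → '(u3980)'.
Captured: group 1 = 'u3980'.

'(u3980)'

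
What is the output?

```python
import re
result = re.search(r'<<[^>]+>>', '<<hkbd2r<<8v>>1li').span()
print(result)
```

(0, 14)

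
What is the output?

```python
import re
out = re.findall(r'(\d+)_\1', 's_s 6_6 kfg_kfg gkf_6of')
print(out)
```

`\1` has to match the exact text group 1 already captured.
Scanning left to right: at [4:7] match '6_6', group 1 = '6'.
Because there's exactly one group, `findall` drops the full match and keeps group 1 from the one hit.

['6']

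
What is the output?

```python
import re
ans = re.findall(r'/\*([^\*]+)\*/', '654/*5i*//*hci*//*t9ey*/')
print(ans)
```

['5i', 'hci', 't9ey']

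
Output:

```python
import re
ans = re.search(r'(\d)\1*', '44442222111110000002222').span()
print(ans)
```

After group 1 captures some text, `\1` only succeeds where that same text appears again.
`re.search` tries every starting position until one works.
The match spans [0:4] → '4444'.
Captured: group 1 = '4'.

(0, 4)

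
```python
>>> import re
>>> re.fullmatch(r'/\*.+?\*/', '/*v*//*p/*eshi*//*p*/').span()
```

(0, 21)

For `fullmatch`, every character of the input must be accounted for by the pattern.
The match spans [0:21] → '/*v*//*p/*eshi*//*p*/'.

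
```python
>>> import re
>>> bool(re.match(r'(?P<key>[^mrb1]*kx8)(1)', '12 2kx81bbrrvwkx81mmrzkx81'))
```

False

Pattern: zero or more of any character except [mrb1], then the literal 'kx8' (captured as 'key'); then a literal '1' (captured).
With `match`, the pattern is implicitly anchored at the beginning.
Here the string doesn't start with a match, so the call returns None, and `bool(None)` is False.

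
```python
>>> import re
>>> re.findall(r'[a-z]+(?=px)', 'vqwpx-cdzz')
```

['vqw']

The positive lookaround only admits positions where the adjacent text matches; those characters stay outside the span.
With no groups in the pattern, `findall` gives back each whole match — 1 here.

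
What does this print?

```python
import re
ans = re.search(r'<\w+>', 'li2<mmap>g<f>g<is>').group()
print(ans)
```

<mmap>

`search` walks the string left to right and returns the first match it finds.
The match spans [3:9] → '<mmap>'.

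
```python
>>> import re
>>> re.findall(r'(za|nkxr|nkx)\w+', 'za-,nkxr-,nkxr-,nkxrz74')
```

Branches in `(...|...)` are attempted left-to-right; the first branch that allows the whole pattern to succeed is taken.
Walking the string: at [4:8] match 'nkxr', group 1 = 'nkx'; at [10:14] match 'nkxr', group 1 = 'nkx'; at [16:23] match 'nkxrz74', group 1 = 'nkxr'.
Because there's exactly one group, `findall` drops the full match and keeps group 1 from each hit.

['nkx', 'nkx', 'nkxr']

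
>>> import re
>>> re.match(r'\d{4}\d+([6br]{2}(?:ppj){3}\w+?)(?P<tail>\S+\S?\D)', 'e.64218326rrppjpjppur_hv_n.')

`re.match` only tries the pattern at the start of the string.
Here the string doesn't start with a match, so the call returns None.

None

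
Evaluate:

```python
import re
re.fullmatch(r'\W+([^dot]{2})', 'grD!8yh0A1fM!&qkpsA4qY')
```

None

`fullmatch` succeeds only if the pattern covers the string from start to end.
Here there's no way to consume every character, so the call returns None.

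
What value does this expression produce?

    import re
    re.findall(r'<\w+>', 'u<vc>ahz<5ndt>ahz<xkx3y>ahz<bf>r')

With no groups in the pattern, `findall` gives back each whole match — 4 here.

['<vc>', '<5ndt>', '<xkx3y>', '<bf>']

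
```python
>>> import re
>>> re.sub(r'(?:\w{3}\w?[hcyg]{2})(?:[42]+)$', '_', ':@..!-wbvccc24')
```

':@..!-_'

Every occurrence is swapped for '_'.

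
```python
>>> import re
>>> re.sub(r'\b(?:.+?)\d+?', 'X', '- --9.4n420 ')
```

A `+?`/`*?`/`{m,n}?` starts at its minimum and grows only as far as needed for what follows to match.
Each match is replaced by 'X'.

'- --Xn420 '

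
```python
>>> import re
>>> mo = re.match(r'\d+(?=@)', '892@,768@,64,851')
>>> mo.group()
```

'892'

With `match`, the pattern is implicitly anchored at the beginning.
The match spans [0:3] → '892'.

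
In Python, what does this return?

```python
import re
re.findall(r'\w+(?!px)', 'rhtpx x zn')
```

['rhtpx', 'x', 'zn']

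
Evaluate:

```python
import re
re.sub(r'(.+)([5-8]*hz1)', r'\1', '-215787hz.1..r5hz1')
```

This matches one or more of any character (captured); then zero or more of a character in [5-8], then the literal 'hz1' (captured).
The replacement refers to a captured group, so each match is rewritten using its own captured text.

'-215787hz.1..r5'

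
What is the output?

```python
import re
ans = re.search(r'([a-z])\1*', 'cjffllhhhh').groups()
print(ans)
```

The match spans [0:1] → 'c'.
Captured: group 1 = 'c'.

('c',)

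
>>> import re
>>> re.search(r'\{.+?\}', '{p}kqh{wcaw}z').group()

A `+?`/`*?`/`{m,n}?` starts at its minimum and grows only as far as needed for what follows to match.
Unlike `match`, `search` isn't anchored — it looks for the pattern anywhere in the string.
The match spans [0:3] → '{p}'.

'{p}'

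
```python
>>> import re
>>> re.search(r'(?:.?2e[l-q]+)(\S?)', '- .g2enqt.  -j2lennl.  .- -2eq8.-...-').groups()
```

Pattern: optionally any character, then the literal '2e', then one or more of a character in [l-q] (non-capturing group); then optionally a non-whitespace character (captured).
`search` walks the string left to right and returns the first match it finds.
The match spans [3:9] → 'g2enqt'.
Captured: group 1 = 't'.

('t',)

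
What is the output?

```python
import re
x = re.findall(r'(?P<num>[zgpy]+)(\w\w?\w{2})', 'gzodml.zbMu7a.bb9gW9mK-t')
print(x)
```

The pattern matches one or more of one of [zgpy] (captured as 'num'); then a word character, then optionally a word character, then exactly 2 of a word character (captured).
Walking the string: at [0:6] match 'gzodml', groups = ('gz', 'odml'); at [7:12] match 'zbMu7', groups = ('z', 'bMu7'); at [17:22] match 'gW9mK', groups = ('g', 'W9mK').
2 groups means each result is a tuple of 2 captured strings — 3 here.

[('gz', 'odml'), ('z', 'bMu7'), ('g', 'W9mK')]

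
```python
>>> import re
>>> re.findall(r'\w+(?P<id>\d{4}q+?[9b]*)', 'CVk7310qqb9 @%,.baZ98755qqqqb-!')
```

This matches one or more of a word character; then exactly 4 of a digit, then one or more of the literal 'q' (lazy), then zero or more of one of [9b] (captured as 'id').
Lazy quantifiers expand one character at a time until the remainder of the pattern can match.
Scanning left to right: at [0:8] match 'CVk7310q', group 1 = '7310q'; at [16:25] match 'baZ98755q', group 1 = '8755q'.
Because there's exactly one group, `findall` drops the full match and keeps group 1 from each hit.

['7310q', '8755q']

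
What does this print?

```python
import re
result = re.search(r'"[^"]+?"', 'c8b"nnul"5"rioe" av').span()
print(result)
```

(3, 9)

The match spans [3:9] → '"nnul"'.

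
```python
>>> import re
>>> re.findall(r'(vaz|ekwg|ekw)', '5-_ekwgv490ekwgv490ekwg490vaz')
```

Alternation tries branches left to right and keeps the first one that lets the overall match succeed at that position.
Matches: at [3:7] match 'ekwg', group 1 = 'ekwg'; at [11:15] match 'ekwg', group 1 = 'ekwg'; at [19:23] match 'ekwg', group 1 = 'ekwg'; at [26:29] match 'vaz', group 1 = 'vaz'.
Because there's exactly one group, `findall` drops the full match and keeps group 1 from each hit.

['ekwg', 'ekwg', 'ekwg', 'vaz']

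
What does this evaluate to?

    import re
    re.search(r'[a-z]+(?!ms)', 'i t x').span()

(0, 1)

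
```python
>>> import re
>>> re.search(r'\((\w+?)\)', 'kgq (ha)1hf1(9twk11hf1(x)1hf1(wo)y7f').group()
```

'(ha)'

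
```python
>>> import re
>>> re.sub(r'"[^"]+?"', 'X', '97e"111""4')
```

Matches: at [3:8] → '"111"'.
Every occurrence is swapped for 'X'.

'97eX"4'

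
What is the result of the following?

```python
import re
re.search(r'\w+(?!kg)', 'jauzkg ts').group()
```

'jauzkg'

The negative lookahead/lookbehind blocks any match where the forbidden context is present.
The match spans [0:6] → 'jauzkg'.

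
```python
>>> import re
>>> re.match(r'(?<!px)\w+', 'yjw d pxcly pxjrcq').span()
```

`re.match` won't scan ahead — the pattern has to work from the very first character.
The match spans [0:3] → 'yjw'.

(0, 3)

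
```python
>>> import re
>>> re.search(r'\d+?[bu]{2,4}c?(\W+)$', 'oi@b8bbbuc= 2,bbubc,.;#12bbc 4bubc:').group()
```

'4bubc:'

This matches one or more of a digit (lazy); then 2 to 4 of one of [bu], then optionally a literal 'c'; then one or more of a non-word character (captured); then anchored at the end.
Unlike `match`, `search` isn't anchored — it looks for the pattern anywhere in the string.
The match spans [29:35] → '4bubc:'.
Captured: group 1 = ':'.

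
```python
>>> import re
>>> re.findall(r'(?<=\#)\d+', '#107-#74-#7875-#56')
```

['107', '74', '7875', '56']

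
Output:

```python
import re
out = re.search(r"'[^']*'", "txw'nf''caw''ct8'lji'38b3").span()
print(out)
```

(3, 7)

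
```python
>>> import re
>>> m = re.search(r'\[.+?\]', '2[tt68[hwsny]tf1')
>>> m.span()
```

`re.search` tries every starting position until one works.
The match spans [1:13] → '[tt68[hwsny]'.

(1, 13)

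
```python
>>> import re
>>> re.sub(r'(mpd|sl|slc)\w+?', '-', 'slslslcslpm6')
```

`|` is ordered: at each position the engine commits to the first alternative that works.
`sub` substitutes '-' at each match site.

'-l--m6'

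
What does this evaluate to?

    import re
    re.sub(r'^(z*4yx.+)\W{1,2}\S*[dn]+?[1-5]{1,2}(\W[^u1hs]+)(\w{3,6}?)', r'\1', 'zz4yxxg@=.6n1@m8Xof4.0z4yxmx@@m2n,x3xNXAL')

'zz4yxxg@='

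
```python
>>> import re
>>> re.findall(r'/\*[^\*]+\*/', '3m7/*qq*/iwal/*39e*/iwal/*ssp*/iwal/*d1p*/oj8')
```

['/*qq*/', '/*39e*/', '/*ssp*/', '/*d1p*/']

Since nothing is captured, `findall` lists the 4 matched substrings directly.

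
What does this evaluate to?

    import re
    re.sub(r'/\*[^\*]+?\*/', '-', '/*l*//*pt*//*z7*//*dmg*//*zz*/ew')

'-----ew'

Matches: at [0:5] → '/*l*/'; at [5:11] → '/*pt*/'; at [11:17] → '/*z7*/'; at [17:24] → '/*dmg*/'; at [24:30] → '/*zz*/'.
Each match is replaced by '-'.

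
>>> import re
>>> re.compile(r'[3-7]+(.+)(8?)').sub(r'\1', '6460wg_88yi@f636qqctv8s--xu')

'0wg_88yi@f636qqctv8s--xu'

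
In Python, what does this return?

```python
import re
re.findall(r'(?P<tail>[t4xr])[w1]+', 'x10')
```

Pattern: one of [t4xr] (captured as 'tail'); then one or more of one of [w1].
Scanning left to right: at [0:2] match 'x1', group 1 = 'x'.
Because there's exactly one group, `findall` drops the full match and keeps group 1 from the one hit.

['x']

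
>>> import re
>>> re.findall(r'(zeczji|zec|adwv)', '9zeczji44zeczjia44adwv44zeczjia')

Branches in `(...|...)` are attempted left-to-right; the first branch that allows the whole pattern to succeed is taken.
With a single group, `findall` returns only what that group captured — 4 items.

['zeczji', 'zeczji', 'adwv', 'zeczji']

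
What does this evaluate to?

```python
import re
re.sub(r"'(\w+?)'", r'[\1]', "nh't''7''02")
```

Each match is replaced using the text its own group 1 captured.

"nh[t][7]'02"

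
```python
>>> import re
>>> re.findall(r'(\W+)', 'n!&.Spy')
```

Pattern: one or more of a non-word character (captured).
Scanning left to right: at [1:4] match '!&.', group 1 = '!&.'.
With a single group, `findall` returns only what that group captured — 1 item.

['!&.']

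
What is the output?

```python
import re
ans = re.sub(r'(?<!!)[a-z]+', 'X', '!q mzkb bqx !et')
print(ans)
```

!q X X !eX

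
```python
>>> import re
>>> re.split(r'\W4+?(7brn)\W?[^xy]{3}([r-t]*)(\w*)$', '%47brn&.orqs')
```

['', '7brn', '', 'qs', '']

`re.split` interleaves the captured-group text with the surrounding fragments.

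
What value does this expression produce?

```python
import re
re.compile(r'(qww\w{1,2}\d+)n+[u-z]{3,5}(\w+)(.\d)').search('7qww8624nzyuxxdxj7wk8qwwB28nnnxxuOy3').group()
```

'qww8624nzyuxxdxj7wk8qwwB28nnnxxuOy3'

The match spans [1:36] → 'qww8624nzyuxxdxj7wk8qwwB28nnnxxuOy3'.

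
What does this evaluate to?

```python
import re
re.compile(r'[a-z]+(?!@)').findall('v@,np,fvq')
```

`(?!…)`/`(?<!…)` only lets a position through if the neighbouring text does NOT match; no characters are consumed.
Since nothing is captured, `findall` lists the 2 matched substrings directly.

['np', 'fvq']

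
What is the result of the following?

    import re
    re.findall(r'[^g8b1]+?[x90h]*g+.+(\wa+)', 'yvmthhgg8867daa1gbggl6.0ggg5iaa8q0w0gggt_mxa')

Because there's exactly one group, `findall` drops the full match and keeps group 1 from the one hit.

['xa']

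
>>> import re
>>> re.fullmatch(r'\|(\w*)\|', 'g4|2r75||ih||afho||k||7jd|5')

For `fullmatch`, every character of the input must be accounted for by the pattern.
Here the pattern can't cover the whole string, so the call returns None.

None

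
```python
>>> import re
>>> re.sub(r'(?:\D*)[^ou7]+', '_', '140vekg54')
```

'_'

Pattern: zero or more of a non-digit (non-capturing group); then one or more of any character except [ou7].
Matches: at [0:9] → '140vekg54'.
`sub` substitutes '_' at each match site.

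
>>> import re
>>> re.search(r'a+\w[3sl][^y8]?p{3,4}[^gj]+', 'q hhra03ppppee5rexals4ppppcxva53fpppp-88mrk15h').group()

This matches one or more of the literal 'a', then a word character, then one of [3sl]; then optionally any character except [y8], then 3 to 4 of the literal 'p', then one or more of any character except [gj].
`re.search` tries every starting position until one works.
The match spans [5:46] → 'a03ppppee5rexals4ppppcxva53fpppp-88mrk15h'.

'a03ppppee5rexals4ppppcxva53fpppp-88mrk15h'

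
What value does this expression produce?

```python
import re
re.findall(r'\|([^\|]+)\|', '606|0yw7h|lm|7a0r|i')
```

['0yw7h', '7a0r']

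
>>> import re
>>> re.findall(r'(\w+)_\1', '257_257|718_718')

['257', '718']

`\1` has to match the exact text group 1 already captured.
Matches: at [0:7] match '257_257', group 1 = '257'; at [8:15] match '718_718', group 1 = '718'.
One capturing group, so `findall` returns just the captured substring from each match — 2 in all.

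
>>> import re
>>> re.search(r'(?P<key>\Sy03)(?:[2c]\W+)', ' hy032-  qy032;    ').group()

'hy032-  '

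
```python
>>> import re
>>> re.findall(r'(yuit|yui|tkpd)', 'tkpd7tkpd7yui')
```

Scanning left to right: at [0:4] match 'tkpd', group 1 = 'tkpd'; at [5:9] match 'tkpd', group 1 = 'tkpd'; at [10:13] match 'yui', group 1 = 'yui'.
With a single group, `findall` returns only what that group captured — 3 items.

['tkpd', 'tkpd', 'yui']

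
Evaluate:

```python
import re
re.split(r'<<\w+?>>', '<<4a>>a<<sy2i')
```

['', 'a<<sy2i']

Matches to split on: at [0:6] → '<<4a>>'.
`split` removes every match and returns the 2 fragments in between.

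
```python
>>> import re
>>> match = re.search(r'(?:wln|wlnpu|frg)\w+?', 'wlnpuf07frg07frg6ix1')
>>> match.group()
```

`|` is ordered: at each position the engine commits to the first alternative that works.
Unlike `match`, `search` isn't anchored — it looks for the pattern anywhere in the string.
The match spans [0:4] → 'wlnp'.

'wlnp'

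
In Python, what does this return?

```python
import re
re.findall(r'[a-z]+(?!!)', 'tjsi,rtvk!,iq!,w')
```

['tjsi', 'rtv', 'i', 'w']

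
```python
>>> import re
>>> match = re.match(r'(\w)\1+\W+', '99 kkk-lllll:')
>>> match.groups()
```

('9',)

A backreference is literal: `\1` must see the identical characters the first group matched.
With `match`, the pattern is implicitly anchored at the beginning.
The match spans [0:3] → '99 '.
Captured: group 1 = '9'.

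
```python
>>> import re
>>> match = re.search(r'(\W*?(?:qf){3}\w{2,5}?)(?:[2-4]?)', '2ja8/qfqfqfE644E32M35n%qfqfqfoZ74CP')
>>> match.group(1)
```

'/qfqfqfE6'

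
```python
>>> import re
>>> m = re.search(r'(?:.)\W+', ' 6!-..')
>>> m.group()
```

The pattern matches any character (non-capturing group); then one or more of a non-word character.
`re.search` scans for the first position where the pattern succeeds.
The match spans [1:6] → '6!-..'.

'6!-..'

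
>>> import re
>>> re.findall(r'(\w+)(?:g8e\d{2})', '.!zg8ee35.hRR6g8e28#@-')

['hRR6']

This matches one or more of a word character (captured); then the literal 'g8e', then exactly 2 of a digit (non-capturing group).
Scanning left to right: at [10:19] match 'hRR6g8e28', group 1 = 'hRR6'.
With a single group, `findall` returns only what that group captured — 1 item.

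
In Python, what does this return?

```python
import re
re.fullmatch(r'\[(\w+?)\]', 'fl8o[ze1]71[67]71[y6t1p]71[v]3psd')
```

None

`fullmatch` succeeds only if the pattern covers the string from start to end.
Here there's no way to consume every character, so the call returns None.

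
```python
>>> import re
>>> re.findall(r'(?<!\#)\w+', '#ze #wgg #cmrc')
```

['e', 'gg', 'mrc']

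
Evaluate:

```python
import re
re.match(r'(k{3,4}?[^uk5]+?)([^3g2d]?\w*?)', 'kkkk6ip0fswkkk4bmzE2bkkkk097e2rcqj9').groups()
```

('kkkk6', 'i')

This matches 3 to 4 of the literal 'k' (lazy), then one or more of any character except [uk5] (lazy) (captured); then optionally any character except [3g2d], then zero or more of a word character (lazy) (captured).
`re.match` won't scan ahead — the pattern has to work from the very first character.
The match spans [0:6] → 'kkkk6i'.
Captured: group 1 = 'kkkk6', group 2 = 'i'.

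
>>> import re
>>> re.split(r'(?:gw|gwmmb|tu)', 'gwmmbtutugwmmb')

['', 'mmb', '', '', 'mmb']

The regex engine tests alternatives in the order written; an earlier branch that matches wins even if a later one would match more.
Matches to split on: at [0:2] → 'gw'; at [5:7] → 'tu'; at [7:9] → 'tu'; at [9:11] → 'gw'.
Each match becomes a cut point; 5 segments remain.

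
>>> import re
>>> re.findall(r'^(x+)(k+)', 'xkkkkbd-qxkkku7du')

Pattern: anchored at the start of the string; then one or more of a literal 'x' (captured); then one or more of a literal 'k' (captured).
Walking the string: at [0:5] match 'xkkkk', groups = ('x', 'kkkk').
2 groups means the one result is a tuple of 2 captured strings — 1 here.

[('x', 'kkkk')]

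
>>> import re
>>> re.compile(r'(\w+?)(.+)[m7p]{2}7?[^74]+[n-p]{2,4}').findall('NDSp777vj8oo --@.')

[('N', 'DSp7')]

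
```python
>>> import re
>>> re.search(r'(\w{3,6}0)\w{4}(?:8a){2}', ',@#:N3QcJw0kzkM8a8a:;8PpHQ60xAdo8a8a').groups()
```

('N3QcJw0',)

Pattern: 3 to 6 of a word character, then a literal '0' (captured); then exactly 4 of a word character, then the literal '8a' repeated 2 times.
`re.search` scans for the first position where the pattern succeeds.
The match spans [4:19] → 'N3QcJw0kzkM8a8a'.
Captured: group 1 = 'N3QcJw0'.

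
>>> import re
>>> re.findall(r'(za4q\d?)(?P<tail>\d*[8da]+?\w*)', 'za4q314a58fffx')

[('za4q3', '14a58fffx')]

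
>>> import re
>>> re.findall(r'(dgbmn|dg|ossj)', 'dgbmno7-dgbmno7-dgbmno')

`|` is ordered: at each position the engine commits to the first alternative that works.
Because there's exactly one group, `findall` drops the full match and keeps group 1 from each hit.

['dgbmn', 'dgbmn', 'dgbmn']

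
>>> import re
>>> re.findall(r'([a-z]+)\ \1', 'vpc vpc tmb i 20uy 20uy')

['vpc']

`\1` is not a pattern — it's the concrete string captured by group 1, re-applied verbatim.
Because there's exactly one group, `findall` drops the full match and keeps group 1 from the one hit.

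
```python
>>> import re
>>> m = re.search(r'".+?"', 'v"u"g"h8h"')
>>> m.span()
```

(1, 4)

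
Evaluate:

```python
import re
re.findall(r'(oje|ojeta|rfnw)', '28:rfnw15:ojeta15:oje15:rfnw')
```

['rfnw', 'oje', 'oje', 'rfnw']

Alternation isn't longest-match — the leftmost alternative that fits at this position is chosen.
With a single group, `findall` returns only what that group captured — 4 items.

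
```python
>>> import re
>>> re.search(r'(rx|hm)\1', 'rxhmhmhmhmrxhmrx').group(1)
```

'hm'

The backreference `\1` re-matches whatever the first group consumed, character for character.
Unlike `match`, `search` isn't anchored — it looks for the pattern anywhere in the string.
The match spans [2:6] → 'hmhm'.
Captured: group 1 = 'hm'.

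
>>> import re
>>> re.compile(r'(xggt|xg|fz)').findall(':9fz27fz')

['fz', 'fz']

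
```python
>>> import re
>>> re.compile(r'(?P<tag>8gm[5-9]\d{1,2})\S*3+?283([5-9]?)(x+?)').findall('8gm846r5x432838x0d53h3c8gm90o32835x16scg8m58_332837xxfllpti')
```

With the lazy modifier that quantifier settles for the fewest repetitions that let the rest of the pattern succeed (the atoms after it are unaffected and can still be greedy).
Multiple groups make `findall` return tuples — one 3-tuple for the one match.

[('8gm846', '7', 'x')]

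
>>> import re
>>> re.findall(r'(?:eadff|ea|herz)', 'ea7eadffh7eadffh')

['ea', 'eadff', 'eadff']

`|` is ordered: at each position the engine commits to the first alternative that works.
Walking the string: at [0:2] → 'ea'; at [3:8] → 'eadff'; at [10:15] → 'eadff'.
No capturing groups, so `findall` returns the 3 full match strings.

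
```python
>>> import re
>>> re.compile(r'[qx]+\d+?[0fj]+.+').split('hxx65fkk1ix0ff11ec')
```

['h', '']

This matches one or more of one of [qx]; then one or more of a digit (lazy); then one or more of one of [0fj], then one or more of any character.
Each match becomes a cut point; 2 segments remain.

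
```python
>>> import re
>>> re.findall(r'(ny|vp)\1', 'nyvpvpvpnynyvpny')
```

['vp', 'ny']

A backreference is literal: `\1` must see the identical characters the first group matched.
Walking the string: at [2:6] match 'vpvp', group 1 = 'vp'; at [8:12] match 'nyny', group 1 = 'ny'.
With a single group, `findall` returns only what that group captured — 2 items.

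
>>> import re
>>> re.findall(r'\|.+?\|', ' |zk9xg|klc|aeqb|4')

Because the quantifier is non-greedy, it stops expanding at the earliest point where the rest of the pattern can succeed.
Walking the string: at [1:8] → '|zk9xg|'; at [11:17] → '|aeqb|'.
Since nothing is captured, `findall` lists the 2 matched substrings directly.

['|zk9xg|', '|aeqb|']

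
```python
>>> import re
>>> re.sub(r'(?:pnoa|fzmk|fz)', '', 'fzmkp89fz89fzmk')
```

'p8989'

Alternation tries branches left to right and keeps the first one that lets the overall match succeed at that position.
Each match is replaced by ''.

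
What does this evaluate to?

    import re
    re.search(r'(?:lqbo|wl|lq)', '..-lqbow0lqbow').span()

Alternation tries branches left to right and keeps the first one that lets the overall match succeed at that position.
The match spans [3:7] → 'lqbo'.

(3, 7)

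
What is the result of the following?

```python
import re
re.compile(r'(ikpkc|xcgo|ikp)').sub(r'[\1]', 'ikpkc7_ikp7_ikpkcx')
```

'[ikpkc]7_[ikp]7_[ikpkc]x'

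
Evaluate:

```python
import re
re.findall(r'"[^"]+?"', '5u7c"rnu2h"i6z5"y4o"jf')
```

['"rnu2h"', '"y4o"']

Scanning left to right: at [4:11] → '"rnu2h"'; at [15:20] → '"y4o"'.
Since nothing is captured, `findall` lists the 2 matched substrings directly.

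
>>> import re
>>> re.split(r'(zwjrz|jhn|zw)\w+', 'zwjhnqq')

['', 'zw', '']

Matches to split on: at [0:7] → 'zwjhnqq'.
The group in the pattern means `split` returns the separators' captures alongside the pieces.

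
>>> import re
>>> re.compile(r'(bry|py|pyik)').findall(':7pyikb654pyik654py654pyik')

['py', 'py', 'py', 'py']

Alternation tries branches left to right and keeps the first one that lets the overall match succeed at that position.
Walking the string: at [2:4] match 'py', group 1 = 'py'; at [10:12] match 'py', group 1 = 'py'; at [17:19] match 'py', group 1 = 'py'; at [22:24] match 'py', group 1 = 'py'.
One capturing group, so `findall` returns just the captured substring from each match — 4 in all.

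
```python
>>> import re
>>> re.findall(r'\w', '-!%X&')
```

The pattern matches a word character.
Matches: at [3:4] → 'X'.
Since nothing is captured, `findall` lists the 1 matched substring directly.

['X']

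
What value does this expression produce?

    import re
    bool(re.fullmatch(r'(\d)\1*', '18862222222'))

The backreference `\1` re-matches whatever the first group consumed, character for character.
`re.fullmatch` is like wrapping the pattern in `^…$` (in single-line mode).
Here the pattern can't cover the whole string, so the call returns None, and `bool(None)` is False.

False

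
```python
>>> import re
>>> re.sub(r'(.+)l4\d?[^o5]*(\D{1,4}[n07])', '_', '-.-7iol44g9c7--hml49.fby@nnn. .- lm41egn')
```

'_'

The pattern matches one or more of any character (captured); then the literal 'l4', then optionally a digit, then zero or more of any character except [o5]; then 1 to 4 of a non-digit, then one of [n07] (captured).
Matches: at [0:40] → '-.-7iol44g9c7--hml49.fby@nnn. .- lm41egn'.
`sub` substitutes '_' at each match site.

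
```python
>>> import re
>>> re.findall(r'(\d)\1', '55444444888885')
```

['5', '4', '4', '4', '8', '8']

The backreference `\1` re-matches whatever the first group consumed, character for character.
With a single group, `findall` returns only what that group captured — 6 items.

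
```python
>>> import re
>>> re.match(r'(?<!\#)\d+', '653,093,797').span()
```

(0, 3)

Because the assertion is negative and zero-width, positions next to the forbidden text are skipped.
With `match`, the pattern is implicitly anchored at the beginning.
The match spans [0:3] → '653'.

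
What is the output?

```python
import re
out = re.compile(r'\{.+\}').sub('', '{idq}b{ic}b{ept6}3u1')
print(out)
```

3u1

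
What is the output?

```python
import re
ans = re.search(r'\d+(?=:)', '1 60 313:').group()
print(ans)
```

313

Because the assertion is zero-width, the text it checks is not consumed and won't appear in the result.
Unlike `match`, `search` isn't anchored — it looks for the pattern anywhere in the string.
The match spans [5:8] → '313'.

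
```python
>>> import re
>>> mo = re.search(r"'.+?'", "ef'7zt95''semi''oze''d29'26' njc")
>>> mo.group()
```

"'7zt95'"

The `?` after the quantifier makes it lazy — it takes as little as possible before letting the rest of the pattern try.
The match spans [2:9] → "'7zt95'".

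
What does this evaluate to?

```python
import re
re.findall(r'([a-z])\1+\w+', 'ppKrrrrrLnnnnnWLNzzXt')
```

The backreference `\1` re-matches whatever the first group consumed, character for character.
One capturing group, so `findall` returns just the captured substring from the one match — 1 in all.

['p']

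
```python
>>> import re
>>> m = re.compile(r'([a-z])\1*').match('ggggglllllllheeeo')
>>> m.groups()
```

('g',)

The backreference `\1` re-matches whatever the first group consumed, character for character.
With `match`, the pattern is implicitly anchored at the beginning.
The match spans [0:5] → 'ggggg'.
Captured: group 1 = 'g'.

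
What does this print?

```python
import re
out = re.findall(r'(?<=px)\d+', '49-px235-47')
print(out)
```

['235']

The lookaround is zero-width — it requires the adjacent text to match without consuming it, so the asserted text isn't part of the match.
Since nothing is captured, `findall` lists the 1 matched substring directly.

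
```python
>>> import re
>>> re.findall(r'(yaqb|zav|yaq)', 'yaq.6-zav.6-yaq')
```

['yaq', 'zav', 'yaq']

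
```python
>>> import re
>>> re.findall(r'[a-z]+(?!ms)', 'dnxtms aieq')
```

The negative lookahead/lookbehind blocks any match where the forbidden context is present.
Matches: at [0:6] → 'dnxtms'; at [7:11] → 'aieq'.
With no groups in the pattern, `findall` gives back each whole match — 2 here.

['dnxtms', 'aieq']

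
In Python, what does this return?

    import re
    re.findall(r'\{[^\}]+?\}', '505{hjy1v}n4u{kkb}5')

['{hjy1v}', '{kkb}']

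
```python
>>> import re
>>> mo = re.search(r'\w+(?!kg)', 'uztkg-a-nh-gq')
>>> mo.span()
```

The negative lookahead/lookbehind blocks any match where the forbidden context is present.
`re.search` tries every starting position until one works.
The match spans [0:5] → 'uztkg'.

(0, 5)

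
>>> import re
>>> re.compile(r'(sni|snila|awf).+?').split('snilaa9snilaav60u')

['', 'sni', 'aa9', 'sni', 'aav60u']

`|` is ordered: at each position the engine commits to the first alternative that works.
Matches to split on: at [0:4] → 'snil'; at [7:11] → 'snil'.
With a capturing group present, the delimiter's captured portion is kept in the result list.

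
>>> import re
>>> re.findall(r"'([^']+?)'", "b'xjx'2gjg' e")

['xjx']

Matches: at [1:6] match "'xjx'", group 1 = 'xjx'.
With a single group, `findall` returns only what that group captured — 1 item.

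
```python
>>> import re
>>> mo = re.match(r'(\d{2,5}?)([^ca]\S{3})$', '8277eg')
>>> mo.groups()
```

This matches 2 to 5 of a digit (lazy) (captured); then any character except [ca], then exactly 3 of a non-whitespace character (captured); then anchored at the end.
`re.match` won't scan ahead — the pattern has to work from the very first character.
The match spans [0:6] → '8277eg'.
Captured: group 1 = '82', group 2 = '77eg'.

('82', '77eg')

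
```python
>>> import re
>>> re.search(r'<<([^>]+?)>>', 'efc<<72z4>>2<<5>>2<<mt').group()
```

`search` walks the string left to right and returns the first match it finds.
The match spans [3:11] → '<<72z4>>'.
Captured: group 1 = '72z4'.

'<<72z4>>'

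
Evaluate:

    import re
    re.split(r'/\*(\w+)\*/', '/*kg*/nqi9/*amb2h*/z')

['', 'kg', 'nqi9', 'amb2h', 'z']

Because the pattern has a capturing group, `split` also inserts each captured text between the pieces.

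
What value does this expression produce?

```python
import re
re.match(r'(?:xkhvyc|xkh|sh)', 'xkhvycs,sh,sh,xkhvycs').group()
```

'xkhvyc'

`re.match` only tries the pattern at the start of the string.
The match spans [0:6] → 'xkhvyc'.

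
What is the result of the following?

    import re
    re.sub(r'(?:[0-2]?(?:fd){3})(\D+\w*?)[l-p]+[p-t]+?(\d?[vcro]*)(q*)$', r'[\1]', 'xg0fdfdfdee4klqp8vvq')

'xg[ee4k]'

Pattern: optionally a character in [0-2], then the literal 'fd' repeated 3 times (non-capturing group); then one or more of a non-digit, then zero or more of a word character (lazy) (captured); then one or more of a character in [l-p], then one or more of a character in [p-t] (lazy); then optionally a digit, then zero or more of one of [vcro] (captured); then zero or more of a literal 'q' (captured); then anchored at the end.
Matches: at [2:20] → '0fdfdfdee4klqp8vvq'.
The replacement refers to a captured group, so each match is rewritten using its own captured text.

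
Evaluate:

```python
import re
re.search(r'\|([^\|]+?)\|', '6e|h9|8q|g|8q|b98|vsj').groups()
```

The match spans [2:6] → '|h9|'.
Captured: group 1 = 'h9'.

('h9',)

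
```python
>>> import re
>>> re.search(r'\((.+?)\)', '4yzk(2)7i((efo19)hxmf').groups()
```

('2',)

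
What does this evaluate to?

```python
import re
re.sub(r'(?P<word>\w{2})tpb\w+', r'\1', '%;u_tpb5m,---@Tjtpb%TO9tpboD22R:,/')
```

`\1` in the replacement pulls in group 1's text for each match.

'%;u_,---@Tjtpb%TO9:,/'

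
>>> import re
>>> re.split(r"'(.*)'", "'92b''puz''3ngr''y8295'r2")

['', "92b''puz''3ngr''y8295", 'r2']

Matches to split on: at [0:23] → "'92b''puz''3ngr''y8295'".
The group in the pattern means `split` returns the separators' captures alongside the pieces.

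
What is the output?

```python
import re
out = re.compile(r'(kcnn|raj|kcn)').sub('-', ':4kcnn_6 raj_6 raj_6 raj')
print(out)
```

:4-_6 -_6 -_6 -

Alternation tries branches left to right and keeps the first one that lets the overall match succeed at that position.
Matches: at [2:6] → 'kcnn'; at [9:12] → 'raj'; at [15:18] → 'raj'; at [21:24] → 'raj'.
Every occurrence is swapped for '-'.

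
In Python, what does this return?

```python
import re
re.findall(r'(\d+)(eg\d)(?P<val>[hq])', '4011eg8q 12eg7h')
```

[('4011', 'eg8', 'q'), ('12', 'eg7', 'h')]

The pattern matches one or more of a digit (captured); then the literal 'eg', then a digit (captured); then one of [hq] (captured as 'val').
With 3 capturing groups, `findall` returns a 3-tuple per match.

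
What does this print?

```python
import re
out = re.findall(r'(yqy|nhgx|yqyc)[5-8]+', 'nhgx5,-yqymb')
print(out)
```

Scanning left to right: at [0:5] match 'nhgx5', group 1 = 'nhgx'.
One capturing group, so `findall` returns just the captured substring from the one match — 1 in all.

['nhgx']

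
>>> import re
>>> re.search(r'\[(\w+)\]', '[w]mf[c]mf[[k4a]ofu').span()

(0, 3)

The match spans [0:3] → '[w]'.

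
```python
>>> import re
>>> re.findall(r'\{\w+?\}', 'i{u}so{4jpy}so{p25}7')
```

['{u}', '{4jpy}', '{p25}']

Since nothing is captured, `findall` lists the 3 matched substrings directly.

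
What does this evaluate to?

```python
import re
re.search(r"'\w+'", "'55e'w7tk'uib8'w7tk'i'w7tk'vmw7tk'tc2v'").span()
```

(0, 5)

`re.search` scans for the first position where the pattern succeeds.
The match spans [0:5] → "'55e'".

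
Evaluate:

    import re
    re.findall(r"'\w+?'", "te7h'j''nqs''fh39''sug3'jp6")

Since nothing is captured, `findall` lists the 4 matched substrings directly.

["'j'", "'nqs'", "'fh39'", "'sug3'"]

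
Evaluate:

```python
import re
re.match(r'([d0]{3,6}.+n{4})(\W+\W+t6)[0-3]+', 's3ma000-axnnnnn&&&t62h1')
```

With `match`, the pattern is implicitly anchored at the beginning.
Here the string doesn't start with a match, so the call returns None.

None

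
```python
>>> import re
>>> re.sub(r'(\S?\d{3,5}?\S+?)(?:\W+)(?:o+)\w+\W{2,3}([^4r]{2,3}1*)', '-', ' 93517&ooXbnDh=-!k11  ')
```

Pattern: optionally a non-whitespace character, then 3 to 5 of a digit (lazy), then one or more of a non-whitespace character (lazy) (captured); then one or more of a non-word character (non-capturing group); then one or more of a literal 'o' (non-capturing group); then one or more of a word character, then 2 to 3 of a non-word character; then 2 to 3 of any character except [4r], then zero or more of the literal '1' (captured).
Every occurrence is swapped for '-'.

' -  '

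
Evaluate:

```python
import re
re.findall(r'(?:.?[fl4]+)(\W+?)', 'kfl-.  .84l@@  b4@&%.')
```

['-', '@', '@']

The pattern matches optionally any character, then one or more of one of [fl4] (non-capturing group); then one or more of a non-word character (lazy) (captured).
Matches: at [0:4] match 'kfl-', group 1 = '-'; at [8:12] match '84l@', group 1 = '@'; at [15:18] match 'b4@', group 1 = '@'.
One capturing group, so `findall` returns just the captured substring from each match — 3 in all.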